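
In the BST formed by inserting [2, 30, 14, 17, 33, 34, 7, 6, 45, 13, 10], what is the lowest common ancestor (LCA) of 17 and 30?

Tree insertion order: [2, 30, 14, 17, 33, 34, 7, 6, 45, 13, 10]
Tree (level-order array): [2, None, 30, 14, 33, 7, 17, None, 34, 6, 13, None, None, None, 45, None, None, 10]
In a BST, the LCA of p=17, q=30 is the first node v on the
root-to-leaf path with p <= v <= q (go left if both < v, right if both > v).
Walk from root:
  at 2: both 17 and 30 > 2, go right
  at 30: 17 <= 30 <= 30, this is the LCA
LCA = 30


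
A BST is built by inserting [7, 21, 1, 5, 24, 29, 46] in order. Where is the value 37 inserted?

Starting tree (level order): [7, 1, 21, None, 5, None, 24, None, None, None, 29, None, 46]
Insertion path: 7 -> 21 -> 24 -> 29 -> 46
Result: insert 37 as left child of 46
Final tree (level order): [7, 1, 21, None, 5, None, 24, None, None, None, 29, None, 46, 37]


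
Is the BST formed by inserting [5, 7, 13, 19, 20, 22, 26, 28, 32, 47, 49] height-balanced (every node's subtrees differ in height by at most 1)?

Tree (level-order array): [5, None, 7, None, 13, None, 19, None, 20, None, 22, None, 26, None, 28, None, 32, None, 47, None, 49]
Definition: a tree is height-balanced if, at every node, |h(left) - h(right)| <= 1 (empty subtree has height -1).
Bottom-up per-node check:
  node 49: h_left=-1, h_right=-1, diff=0 [OK], height=0
  node 47: h_left=-1, h_right=0, diff=1 [OK], height=1
  node 32: h_left=-1, h_right=1, diff=2 [FAIL (|-1-1|=2 > 1)], height=2
  node 28: h_left=-1, h_right=2, diff=3 [FAIL (|-1-2|=3 > 1)], height=3
  node 26: h_left=-1, h_right=3, diff=4 [FAIL (|-1-3|=4 > 1)], height=4
  node 22: h_left=-1, h_right=4, diff=5 [FAIL (|-1-4|=5 > 1)], height=5
  node 20: h_left=-1, h_right=5, diff=6 [FAIL (|-1-5|=6 > 1)], height=6
  node 19: h_left=-1, h_right=6, diff=7 [FAIL (|-1-6|=7 > 1)], height=7
  node 13: h_left=-1, h_right=7, diff=8 [FAIL (|-1-7|=8 > 1)], height=8
  node 7: h_left=-1, h_right=8, diff=9 [FAIL (|-1-8|=9 > 1)], height=9
  node 5: h_left=-1, h_right=9, diff=10 [FAIL (|-1-9|=10 > 1)], height=10
Node 32 violates the condition: |-1 - 1| = 2 > 1.
Result: Not balanced


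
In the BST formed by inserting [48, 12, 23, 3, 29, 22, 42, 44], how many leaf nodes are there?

Tree built from: [48, 12, 23, 3, 29, 22, 42, 44]
Tree (level-order array): [48, 12, None, 3, 23, None, None, 22, 29, None, None, None, 42, None, 44]
Rule: A leaf has 0 children.
Per-node child counts:
  node 48: 1 child(ren)
  node 12: 2 child(ren)
  node 3: 0 child(ren)
  node 23: 2 child(ren)
  node 22: 0 child(ren)
  node 29: 1 child(ren)
  node 42: 1 child(ren)
  node 44: 0 child(ren)
Matching nodes: [3, 22, 44]
Count of leaf nodes: 3


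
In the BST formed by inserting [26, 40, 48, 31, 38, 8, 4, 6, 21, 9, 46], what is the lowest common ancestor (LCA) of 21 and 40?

Tree insertion order: [26, 40, 48, 31, 38, 8, 4, 6, 21, 9, 46]
Tree (level-order array): [26, 8, 40, 4, 21, 31, 48, None, 6, 9, None, None, 38, 46]
In a BST, the LCA of p=21, q=40 is the first node v on the
root-to-leaf path with p <= v <= q (go left if both < v, right if both > v).
Walk from root:
  at 26: 21 <= 26 <= 40, this is the LCA
LCA = 26


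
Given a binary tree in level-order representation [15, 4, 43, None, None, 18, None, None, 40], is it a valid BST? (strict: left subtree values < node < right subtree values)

Level-order array: [15, 4, 43, None, None, 18, None, None, 40]
Validate using subtree bounds (lo, hi): at each node, require lo < value < hi,
then recurse left with hi=value and right with lo=value.
Preorder trace (stopping at first violation):
  at node 15 with bounds (-inf, +inf): OK
  at node 4 with bounds (-inf, 15): OK
  at node 43 with bounds (15, +inf): OK
  at node 18 with bounds (15, 43): OK
  at node 40 with bounds (18, 43): OK
No violation found at any node.
Result: Valid BST


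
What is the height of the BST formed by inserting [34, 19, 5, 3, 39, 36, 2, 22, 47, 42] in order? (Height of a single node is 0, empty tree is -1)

Insertion order: [34, 19, 5, 3, 39, 36, 2, 22, 47, 42]
Tree (level-order array): [34, 19, 39, 5, 22, 36, 47, 3, None, None, None, None, None, 42, None, 2]
Compute height bottom-up (empty subtree = -1):
  height(2) = 1 + max(-1, -1) = 0
  height(3) = 1 + max(0, -1) = 1
  height(5) = 1 + max(1, -1) = 2
  height(22) = 1 + max(-1, -1) = 0
  height(19) = 1 + max(2, 0) = 3
  height(36) = 1 + max(-1, -1) = 0
  height(42) = 1 + max(-1, -1) = 0
  height(47) = 1 + max(0, -1) = 1
  height(39) = 1 + max(0, 1) = 2
  height(34) = 1 + max(3, 2) = 4
Height = 4


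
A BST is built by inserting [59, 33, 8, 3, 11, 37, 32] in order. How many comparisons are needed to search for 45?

Search path for 45: 59 -> 33 -> 37
Found: False
Comparisons: 3


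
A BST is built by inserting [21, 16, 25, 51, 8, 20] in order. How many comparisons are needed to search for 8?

Search path for 8: 21 -> 16 -> 8
Found: True
Comparisons: 3


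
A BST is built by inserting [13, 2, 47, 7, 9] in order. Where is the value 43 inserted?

Starting tree (level order): [13, 2, 47, None, 7, None, None, None, 9]
Insertion path: 13 -> 47
Result: insert 43 as left child of 47
Final tree (level order): [13, 2, 47, None, 7, 43, None, None, 9]


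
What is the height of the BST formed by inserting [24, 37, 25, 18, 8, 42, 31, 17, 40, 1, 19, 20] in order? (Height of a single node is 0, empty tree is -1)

Insertion order: [24, 37, 25, 18, 8, 42, 31, 17, 40, 1, 19, 20]
Tree (level-order array): [24, 18, 37, 8, 19, 25, 42, 1, 17, None, 20, None, 31, 40]
Compute height bottom-up (empty subtree = -1):
  height(1) = 1 + max(-1, -1) = 0
  height(17) = 1 + max(-1, -1) = 0
  height(8) = 1 + max(0, 0) = 1
  height(20) = 1 + max(-1, -1) = 0
  height(19) = 1 + max(-1, 0) = 1
  height(18) = 1 + max(1, 1) = 2
  height(31) = 1 + max(-1, -1) = 0
  height(25) = 1 + max(-1, 0) = 1
  height(40) = 1 + max(-1, -1) = 0
  height(42) = 1 + max(0, -1) = 1
  height(37) = 1 + max(1, 1) = 2
  height(24) = 1 + max(2, 2) = 3
Height = 3


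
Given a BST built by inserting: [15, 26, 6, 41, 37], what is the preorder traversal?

Tree insertion order: [15, 26, 6, 41, 37]
Tree (level-order array): [15, 6, 26, None, None, None, 41, 37]
Preorder traversal: [15, 6, 26, 41, 37]


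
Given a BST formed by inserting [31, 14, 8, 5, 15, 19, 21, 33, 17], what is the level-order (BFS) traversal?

Tree insertion order: [31, 14, 8, 5, 15, 19, 21, 33, 17]
Tree (level-order array): [31, 14, 33, 8, 15, None, None, 5, None, None, 19, None, None, 17, 21]
BFS from the root, enqueuing left then right child of each popped node:
  queue [31] -> pop 31, enqueue [14, 33], visited so far: [31]
  queue [14, 33] -> pop 14, enqueue [8, 15], visited so far: [31, 14]
  queue [33, 8, 15] -> pop 33, enqueue [none], visited so far: [31, 14, 33]
  queue [8, 15] -> pop 8, enqueue [5], visited so far: [31, 14, 33, 8]
  queue [15, 5] -> pop 15, enqueue [19], visited so far: [31, 14, 33, 8, 15]
  queue [5, 19] -> pop 5, enqueue [none], visited so far: [31, 14, 33, 8, 15, 5]
  queue [19] -> pop 19, enqueue [17, 21], visited so far: [31, 14, 33, 8, 15, 5, 19]
  queue [17, 21] -> pop 17, enqueue [none], visited so far: [31, 14, 33, 8, 15, 5, 19, 17]
  queue [21] -> pop 21, enqueue [none], visited so far: [31, 14, 33, 8, 15, 5, 19, 17, 21]
Result: [31, 14, 33, 8, 15, 5, 19, 17, 21]


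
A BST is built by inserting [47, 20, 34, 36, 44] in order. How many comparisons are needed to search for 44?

Search path for 44: 47 -> 20 -> 34 -> 36 -> 44
Found: True
Comparisons: 5


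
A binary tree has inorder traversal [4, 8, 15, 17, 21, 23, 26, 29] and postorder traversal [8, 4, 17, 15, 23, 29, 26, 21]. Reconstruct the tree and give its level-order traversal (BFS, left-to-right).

Inorder:   [4, 8, 15, 17, 21, 23, 26, 29]
Postorder: [8, 4, 17, 15, 23, 29, 26, 21]
Algorithm: postorder visits root last, so walk postorder right-to-left;
each value is the root of the current inorder slice — split it at that
value, recurse on the right subtree first, then the left.
Recursive splits:
  root=21; inorder splits into left=[4, 8, 15, 17], right=[23, 26, 29]
  root=26; inorder splits into left=[23], right=[29]
  root=29; inorder splits into left=[], right=[]
  root=23; inorder splits into left=[], right=[]
  root=15; inorder splits into left=[4, 8], right=[17]
  root=17; inorder splits into left=[], right=[]
  root=4; inorder splits into left=[], right=[8]
  root=8; inorder splits into left=[], right=[]
Reconstructed level-order: [21, 15, 26, 4, 17, 23, 29, 8]


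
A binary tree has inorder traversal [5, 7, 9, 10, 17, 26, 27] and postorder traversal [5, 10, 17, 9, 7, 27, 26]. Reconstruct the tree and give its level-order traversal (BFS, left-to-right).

Inorder:   [5, 7, 9, 10, 17, 26, 27]
Postorder: [5, 10, 17, 9, 7, 27, 26]
Algorithm: postorder visits root last, so walk postorder right-to-left;
each value is the root of the current inorder slice — split it at that
value, recurse on the right subtree first, then the left.
Recursive splits:
  root=26; inorder splits into left=[5, 7, 9, 10, 17], right=[27]
  root=27; inorder splits into left=[], right=[]
  root=7; inorder splits into left=[5], right=[9, 10, 17]
  root=9; inorder splits into left=[], right=[10, 17]
  root=17; inorder splits into left=[10], right=[]
  root=10; inorder splits into left=[], right=[]
  root=5; inorder splits into left=[], right=[]
Reconstructed level-order: [26, 7, 27, 5, 9, 17, 10]


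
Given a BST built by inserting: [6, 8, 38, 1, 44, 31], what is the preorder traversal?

Tree insertion order: [6, 8, 38, 1, 44, 31]
Tree (level-order array): [6, 1, 8, None, None, None, 38, 31, 44]
Preorder traversal: [6, 1, 8, 38, 31, 44]


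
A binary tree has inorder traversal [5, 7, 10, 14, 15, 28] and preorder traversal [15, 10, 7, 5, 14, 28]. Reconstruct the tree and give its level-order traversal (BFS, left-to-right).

Inorder:  [5, 7, 10, 14, 15, 28]
Preorder: [15, 10, 7, 5, 14, 28]
Algorithm: preorder visits root first, so consume preorder in order;
for each root, split the current inorder slice at that value into
left-subtree inorder and right-subtree inorder, then recurse.
Recursive splits:
  root=15; inorder splits into left=[5, 7, 10, 14], right=[28]
  root=10; inorder splits into left=[5, 7], right=[14]
  root=7; inorder splits into left=[5], right=[]
  root=5; inorder splits into left=[], right=[]
  root=14; inorder splits into left=[], right=[]
  root=28; inorder splits into left=[], right=[]
Reconstructed level-order: [15, 10, 28, 7, 14, 5]


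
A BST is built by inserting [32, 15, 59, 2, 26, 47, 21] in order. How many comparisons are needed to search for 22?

Search path for 22: 32 -> 15 -> 26 -> 21
Found: False
Comparisons: 4


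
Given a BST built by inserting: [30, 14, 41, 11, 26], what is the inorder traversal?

Tree insertion order: [30, 14, 41, 11, 26]
Tree (level-order array): [30, 14, 41, 11, 26]
Inorder traversal: [11, 14, 26, 30, 41]


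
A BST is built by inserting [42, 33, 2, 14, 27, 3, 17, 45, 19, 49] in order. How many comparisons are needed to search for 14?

Search path for 14: 42 -> 33 -> 2 -> 14
Found: True
Comparisons: 4


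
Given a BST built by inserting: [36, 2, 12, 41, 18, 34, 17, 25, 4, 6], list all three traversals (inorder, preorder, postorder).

Tree insertion order: [36, 2, 12, 41, 18, 34, 17, 25, 4, 6]
Tree (level-order array): [36, 2, 41, None, 12, None, None, 4, 18, None, 6, 17, 34, None, None, None, None, 25]
Inorder (L, root, R): [2, 4, 6, 12, 17, 18, 25, 34, 36, 41]
Preorder (root, L, R): [36, 2, 12, 4, 6, 18, 17, 34, 25, 41]
Postorder (L, R, root): [6, 4, 17, 25, 34, 18, 12, 2, 41, 36]


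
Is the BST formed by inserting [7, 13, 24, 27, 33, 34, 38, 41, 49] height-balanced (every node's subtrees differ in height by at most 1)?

Tree (level-order array): [7, None, 13, None, 24, None, 27, None, 33, None, 34, None, 38, None, 41, None, 49]
Definition: a tree is height-balanced if, at every node, |h(left) - h(right)| <= 1 (empty subtree has height -1).
Bottom-up per-node check:
  node 49: h_left=-1, h_right=-1, diff=0 [OK], height=0
  node 41: h_left=-1, h_right=0, diff=1 [OK], height=1
  node 38: h_left=-1, h_right=1, diff=2 [FAIL (|-1-1|=2 > 1)], height=2
  node 34: h_left=-1, h_right=2, diff=3 [FAIL (|-1-2|=3 > 1)], height=3
  node 33: h_left=-1, h_right=3, diff=4 [FAIL (|-1-3|=4 > 1)], height=4
  node 27: h_left=-1, h_right=4, diff=5 [FAIL (|-1-4|=5 > 1)], height=5
  node 24: h_left=-1, h_right=5, diff=6 [FAIL (|-1-5|=6 > 1)], height=6
  node 13: h_left=-1, h_right=6, diff=7 [FAIL (|-1-6|=7 > 1)], height=7
  node 7: h_left=-1, h_right=7, diff=8 [FAIL (|-1-7|=8 > 1)], height=8
Node 38 violates the condition: |-1 - 1| = 2 > 1.
Result: Not balanced


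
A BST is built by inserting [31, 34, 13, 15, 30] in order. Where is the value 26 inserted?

Starting tree (level order): [31, 13, 34, None, 15, None, None, None, 30]
Insertion path: 31 -> 13 -> 15 -> 30
Result: insert 26 as left child of 30
Final tree (level order): [31, 13, 34, None, 15, None, None, None, 30, 26]


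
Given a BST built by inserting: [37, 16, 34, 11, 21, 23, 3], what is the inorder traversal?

Tree insertion order: [37, 16, 34, 11, 21, 23, 3]
Tree (level-order array): [37, 16, None, 11, 34, 3, None, 21, None, None, None, None, 23]
Inorder traversal: [3, 11, 16, 21, 23, 34, 37]


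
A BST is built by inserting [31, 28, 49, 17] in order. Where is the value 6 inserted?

Starting tree (level order): [31, 28, 49, 17]
Insertion path: 31 -> 28 -> 17
Result: insert 6 as left child of 17
Final tree (level order): [31, 28, 49, 17, None, None, None, 6]


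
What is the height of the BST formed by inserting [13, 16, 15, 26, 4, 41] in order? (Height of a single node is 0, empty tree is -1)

Insertion order: [13, 16, 15, 26, 4, 41]
Tree (level-order array): [13, 4, 16, None, None, 15, 26, None, None, None, 41]
Compute height bottom-up (empty subtree = -1):
  height(4) = 1 + max(-1, -1) = 0
  height(15) = 1 + max(-1, -1) = 0
  height(41) = 1 + max(-1, -1) = 0
  height(26) = 1 + max(-1, 0) = 1
  height(16) = 1 + max(0, 1) = 2
  height(13) = 1 + max(0, 2) = 3
Height = 3


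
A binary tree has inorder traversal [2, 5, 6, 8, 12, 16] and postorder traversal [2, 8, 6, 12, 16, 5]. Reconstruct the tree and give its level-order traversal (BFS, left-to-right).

Inorder:   [2, 5, 6, 8, 12, 16]
Postorder: [2, 8, 6, 12, 16, 5]
Algorithm: postorder visits root last, so walk postorder right-to-left;
each value is the root of the current inorder slice — split it at that
value, recurse on the right subtree first, then the left.
Recursive splits:
  root=5; inorder splits into left=[2], right=[6, 8, 12, 16]
  root=16; inorder splits into left=[6, 8, 12], right=[]
  root=12; inorder splits into left=[6, 8], right=[]
  root=6; inorder splits into left=[], right=[8]
  root=8; inorder splits into left=[], right=[]
  root=2; inorder splits into left=[], right=[]
Reconstructed level-order: [5, 2, 16, 12, 6, 8]


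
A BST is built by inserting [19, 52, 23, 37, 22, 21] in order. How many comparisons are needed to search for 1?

Search path for 1: 19
Found: False
Comparisons: 1


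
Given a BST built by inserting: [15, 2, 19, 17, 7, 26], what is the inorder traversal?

Tree insertion order: [15, 2, 19, 17, 7, 26]
Tree (level-order array): [15, 2, 19, None, 7, 17, 26]
Inorder traversal: [2, 7, 15, 17, 19, 26]


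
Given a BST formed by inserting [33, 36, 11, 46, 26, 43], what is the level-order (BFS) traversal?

Tree insertion order: [33, 36, 11, 46, 26, 43]
Tree (level-order array): [33, 11, 36, None, 26, None, 46, None, None, 43]
BFS from the root, enqueuing left then right child of each popped node:
  queue [33] -> pop 33, enqueue [11, 36], visited so far: [33]
  queue [11, 36] -> pop 11, enqueue [26], visited so far: [33, 11]
  queue [36, 26] -> pop 36, enqueue [46], visited so far: [33, 11, 36]
  queue [26, 46] -> pop 26, enqueue [none], visited so far: [33, 11, 36, 26]
  queue [46] -> pop 46, enqueue [43], visited so far: [33, 11, 36, 26, 46]
  queue [43] -> pop 43, enqueue [none], visited so far: [33, 11, 36, 26, 46, 43]
Result: [33, 11, 36, 26, 46, 43]


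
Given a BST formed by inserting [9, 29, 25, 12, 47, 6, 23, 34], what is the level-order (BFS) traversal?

Tree insertion order: [9, 29, 25, 12, 47, 6, 23, 34]
Tree (level-order array): [9, 6, 29, None, None, 25, 47, 12, None, 34, None, None, 23]
BFS from the root, enqueuing left then right child of each popped node:
  queue [9] -> pop 9, enqueue [6, 29], visited so far: [9]
  queue [6, 29] -> pop 6, enqueue [none], visited so far: [9, 6]
  queue [29] -> pop 29, enqueue [25, 47], visited so far: [9, 6, 29]
  queue [25, 47] -> pop 25, enqueue [12], visited so far: [9, 6, 29, 25]
  queue [47, 12] -> pop 47, enqueue [34], visited so far: [9, 6, 29, 25, 47]
  queue [12, 34] -> pop 12, enqueue [23], visited so far: [9, 6, 29, 25, 47, 12]
  queue [34, 23] -> pop 34, enqueue [none], visited so far: [9, 6, 29, 25, 47, 12, 34]
  queue [23] -> pop 23, enqueue [none], visited so far: [9, 6, 29, 25, 47, 12, 34, 23]
Result: [9, 6, 29, 25, 47, 12, 34, 23]


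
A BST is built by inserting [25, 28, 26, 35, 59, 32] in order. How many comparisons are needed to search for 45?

Search path for 45: 25 -> 28 -> 35 -> 59
Found: False
Comparisons: 4


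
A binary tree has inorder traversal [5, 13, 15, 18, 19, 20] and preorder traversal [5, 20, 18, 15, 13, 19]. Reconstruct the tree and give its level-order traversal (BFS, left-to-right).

Inorder:  [5, 13, 15, 18, 19, 20]
Preorder: [5, 20, 18, 15, 13, 19]
Algorithm: preorder visits root first, so consume preorder in order;
for each root, split the current inorder slice at that value into
left-subtree inorder and right-subtree inorder, then recurse.
Recursive splits:
  root=5; inorder splits into left=[], right=[13, 15, 18, 19, 20]
  root=20; inorder splits into left=[13, 15, 18, 19], right=[]
  root=18; inorder splits into left=[13, 15], right=[19]
  root=15; inorder splits into left=[13], right=[]
  root=13; inorder splits into left=[], right=[]
  root=19; inorder splits into left=[], right=[]
Reconstructed level-order: [5, 20, 18, 15, 19, 13]


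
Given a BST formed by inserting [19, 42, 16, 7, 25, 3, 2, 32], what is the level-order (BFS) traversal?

Tree insertion order: [19, 42, 16, 7, 25, 3, 2, 32]
Tree (level-order array): [19, 16, 42, 7, None, 25, None, 3, None, None, 32, 2]
BFS from the root, enqueuing left then right child of each popped node:
  queue [19] -> pop 19, enqueue [16, 42], visited so far: [19]
  queue [16, 42] -> pop 16, enqueue [7], visited so far: [19, 16]
  queue [42, 7] -> pop 42, enqueue [25], visited so far: [19, 16, 42]
  queue [7, 25] -> pop 7, enqueue [3], visited so far: [19, 16, 42, 7]
  queue [25, 3] -> pop 25, enqueue [32], visited so far: [19, 16, 42, 7, 25]
  queue [3, 32] -> pop 3, enqueue [2], visited so far: [19, 16, 42, 7, 25, 3]
  queue [32, 2] -> pop 32, enqueue [none], visited so far: [19, 16, 42, 7, 25, 3, 32]
  queue [2] -> pop 2, enqueue [none], visited so far: [19, 16, 42, 7, 25, 3, 32, 2]
Result: [19, 16, 42, 7, 25, 3, 32, 2]


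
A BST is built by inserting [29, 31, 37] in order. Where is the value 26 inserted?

Starting tree (level order): [29, None, 31, None, 37]
Insertion path: 29
Result: insert 26 as left child of 29
Final tree (level order): [29, 26, 31, None, None, None, 37]


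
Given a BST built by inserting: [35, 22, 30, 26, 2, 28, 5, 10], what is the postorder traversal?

Tree insertion order: [35, 22, 30, 26, 2, 28, 5, 10]
Tree (level-order array): [35, 22, None, 2, 30, None, 5, 26, None, None, 10, None, 28]
Postorder traversal: [10, 5, 2, 28, 26, 30, 22, 35]


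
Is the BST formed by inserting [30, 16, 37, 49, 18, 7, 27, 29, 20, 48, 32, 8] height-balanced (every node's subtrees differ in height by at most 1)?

Tree (level-order array): [30, 16, 37, 7, 18, 32, 49, None, 8, None, 27, None, None, 48, None, None, None, 20, 29]
Definition: a tree is height-balanced if, at every node, |h(left) - h(right)| <= 1 (empty subtree has height -1).
Bottom-up per-node check:
  node 8: h_left=-1, h_right=-1, diff=0 [OK], height=0
  node 7: h_left=-1, h_right=0, diff=1 [OK], height=1
  node 20: h_left=-1, h_right=-1, diff=0 [OK], height=0
  node 29: h_left=-1, h_right=-1, diff=0 [OK], height=0
  node 27: h_left=0, h_right=0, diff=0 [OK], height=1
  node 18: h_left=-1, h_right=1, diff=2 [FAIL (|-1-1|=2 > 1)], height=2
  node 16: h_left=1, h_right=2, diff=1 [OK], height=3
  node 32: h_left=-1, h_right=-1, diff=0 [OK], height=0
  node 48: h_left=-1, h_right=-1, diff=0 [OK], height=0
  node 49: h_left=0, h_right=-1, diff=1 [OK], height=1
  node 37: h_left=0, h_right=1, diff=1 [OK], height=2
  node 30: h_left=3, h_right=2, diff=1 [OK], height=4
Node 18 violates the condition: |-1 - 1| = 2 > 1.
Result: Not balanced


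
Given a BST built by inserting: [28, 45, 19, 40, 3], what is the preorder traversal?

Tree insertion order: [28, 45, 19, 40, 3]
Tree (level-order array): [28, 19, 45, 3, None, 40]
Preorder traversal: [28, 19, 3, 45, 40]


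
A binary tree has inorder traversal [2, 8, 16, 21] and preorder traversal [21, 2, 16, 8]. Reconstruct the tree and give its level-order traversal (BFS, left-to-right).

Inorder:  [2, 8, 16, 21]
Preorder: [21, 2, 16, 8]
Algorithm: preorder visits root first, so consume preorder in order;
for each root, split the current inorder slice at that value into
left-subtree inorder and right-subtree inorder, then recurse.
Recursive splits:
  root=21; inorder splits into left=[2, 8, 16], right=[]
  root=2; inorder splits into left=[], right=[8, 16]
  root=16; inorder splits into left=[8], right=[]
  root=8; inorder splits into left=[], right=[]
Reconstructed level-order: [21, 2, 16, 8]


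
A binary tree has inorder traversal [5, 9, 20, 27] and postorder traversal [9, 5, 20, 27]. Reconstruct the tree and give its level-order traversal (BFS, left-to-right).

Inorder:   [5, 9, 20, 27]
Postorder: [9, 5, 20, 27]
Algorithm: postorder visits root last, so walk postorder right-to-left;
each value is the root of the current inorder slice — split it at that
value, recurse on the right subtree first, then the left.
Recursive splits:
  root=27; inorder splits into left=[5, 9, 20], right=[]
  root=20; inorder splits into left=[5, 9], right=[]
  root=5; inorder splits into left=[], right=[9]
  root=9; inorder splits into left=[], right=[]
Reconstructed level-order: [27, 20, 5, 9]


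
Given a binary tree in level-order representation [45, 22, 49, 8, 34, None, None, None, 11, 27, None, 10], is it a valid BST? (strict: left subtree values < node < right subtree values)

Level-order array: [45, 22, 49, 8, 34, None, None, None, 11, 27, None, 10]
Validate using subtree bounds (lo, hi): at each node, require lo < value < hi,
then recurse left with hi=value and right with lo=value.
Preorder trace (stopping at first violation):
  at node 45 with bounds (-inf, +inf): OK
  at node 22 with bounds (-inf, 45): OK
  at node 8 with bounds (-inf, 22): OK
  at node 11 with bounds (8, 22): OK
  at node 10 with bounds (8, 11): OK
  at node 34 with bounds (22, 45): OK
  at node 27 with bounds (22, 34): OK
  at node 49 with bounds (45, +inf): OK
No violation found at any node.
Result: Valid BST


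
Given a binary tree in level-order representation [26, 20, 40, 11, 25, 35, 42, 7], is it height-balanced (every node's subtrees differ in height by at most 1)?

Tree (level-order array): [26, 20, 40, 11, 25, 35, 42, 7]
Definition: a tree is height-balanced if, at every node, |h(left) - h(right)| <= 1 (empty subtree has height -1).
Bottom-up per-node check:
  node 7: h_left=-1, h_right=-1, diff=0 [OK], height=0
  node 11: h_left=0, h_right=-1, diff=1 [OK], height=1
  node 25: h_left=-1, h_right=-1, diff=0 [OK], height=0
  node 20: h_left=1, h_right=0, diff=1 [OK], height=2
  node 35: h_left=-1, h_right=-1, diff=0 [OK], height=0
  node 42: h_left=-1, h_right=-1, diff=0 [OK], height=0
  node 40: h_left=0, h_right=0, diff=0 [OK], height=1
  node 26: h_left=2, h_right=1, diff=1 [OK], height=3
All nodes satisfy the balance condition.
Result: Balanced


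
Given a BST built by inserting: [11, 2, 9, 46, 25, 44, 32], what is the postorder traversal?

Tree insertion order: [11, 2, 9, 46, 25, 44, 32]
Tree (level-order array): [11, 2, 46, None, 9, 25, None, None, None, None, 44, 32]
Postorder traversal: [9, 2, 32, 44, 25, 46, 11]


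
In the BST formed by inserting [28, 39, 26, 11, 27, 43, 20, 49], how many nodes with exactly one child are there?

Tree built from: [28, 39, 26, 11, 27, 43, 20, 49]
Tree (level-order array): [28, 26, 39, 11, 27, None, 43, None, 20, None, None, None, 49]
Rule: These are nodes with exactly 1 non-null child.
Per-node child counts:
  node 28: 2 child(ren)
  node 26: 2 child(ren)
  node 11: 1 child(ren)
  node 20: 0 child(ren)
  node 27: 0 child(ren)
  node 39: 1 child(ren)
  node 43: 1 child(ren)
  node 49: 0 child(ren)
Matching nodes: [11, 39, 43]
Count of nodes with exactly one child: 3


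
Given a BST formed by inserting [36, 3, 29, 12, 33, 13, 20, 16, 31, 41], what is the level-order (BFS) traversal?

Tree insertion order: [36, 3, 29, 12, 33, 13, 20, 16, 31, 41]
Tree (level-order array): [36, 3, 41, None, 29, None, None, 12, 33, None, 13, 31, None, None, 20, None, None, 16]
BFS from the root, enqueuing left then right child of each popped node:
  queue [36] -> pop 36, enqueue [3, 41], visited so far: [36]
  queue [3, 41] -> pop 3, enqueue [29], visited so far: [36, 3]
  queue [41, 29] -> pop 41, enqueue [none], visited so far: [36, 3, 41]
  queue [29] -> pop 29, enqueue [12, 33], visited so far: [36, 3, 41, 29]
  queue [12, 33] -> pop 12, enqueue [13], visited so far: [36, 3, 41, 29, 12]
  queue [33, 13] -> pop 33, enqueue [31], visited so far: [36, 3, 41, 29, 12, 33]
  queue [13, 31] -> pop 13, enqueue [20], visited so far: [36, 3, 41, 29, 12, 33, 13]
  queue [31, 20] -> pop 31, enqueue [none], visited so far: [36, 3, 41, 29, 12, 33, 13, 31]
  queue [20] -> pop 20, enqueue [16], visited so far: [36, 3, 41, 29, 12, 33, 13, 31, 20]
  queue [16] -> pop 16, enqueue [none], visited so far: [36, 3, 41, 29, 12, 33, 13, 31, 20, 16]
Result: [36, 3, 41, 29, 12, 33, 13, 31, 20, 16]


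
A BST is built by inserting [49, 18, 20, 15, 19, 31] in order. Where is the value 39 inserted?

Starting tree (level order): [49, 18, None, 15, 20, None, None, 19, 31]
Insertion path: 49 -> 18 -> 20 -> 31
Result: insert 39 as right child of 31
Final tree (level order): [49, 18, None, 15, 20, None, None, 19, 31, None, None, None, 39]


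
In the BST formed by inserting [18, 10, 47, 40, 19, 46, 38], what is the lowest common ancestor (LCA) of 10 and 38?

Tree insertion order: [18, 10, 47, 40, 19, 46, 38]
Tree (level-order array): [18, 10, 47, None, None, 40, None, 19, 46, None, 38]
In a BST, the LCA of p=10, q=38 is the first node v on the
root-to-leaf path with p <= v <= q (go left if both < v, right if both > v).
Walk from root:
  at 18: 10 <= 18 <= 38, this is the LCA
LCA = 18


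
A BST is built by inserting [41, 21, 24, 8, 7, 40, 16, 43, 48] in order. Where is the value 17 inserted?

Starting tree (level order): [41, 21, 43, 8, 24, None, 48, 7, 16, None, 40]
Insertion path: 41 -> 21 -> 8 -> 16
Result: insert 17 as right child of 16
Final tree (level order): [41, 21, 43, 8, 24, None, 48, 7, 16, None, 40, None, None, None, None, None, 17]


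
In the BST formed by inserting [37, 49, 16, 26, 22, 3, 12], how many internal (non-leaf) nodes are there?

Tree built from: [37, 49, 16, 26, 22, 3, 12]
Tree (level-order array): [37, 16, 49, 3, 26, None, None, None, 12, 22]
Rule: An internal node has at least one child.
Per-node child counts:
  node 37: 2 child(ren)
  node 16: 2 child(ren)
  node 3: 1 child(ren)
  node 12: 0 child(ren)
  node 26: 1 child(ren)
  node 22: 0 child(ren)
  node 49: 0 child(ren)
Matching nodes: [37, 16, 3, 26]
Count of internal (non-leaf) nodes: 4


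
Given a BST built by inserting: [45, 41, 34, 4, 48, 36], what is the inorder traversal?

Tree insertion order: [45, 41, 34, 4, 48, 36]
Tree (level-order array): [45, 41, 48, 34, None, None, None, 4, 36]
Inorder traversal: [4, 34, 36, 41, 45, 48]


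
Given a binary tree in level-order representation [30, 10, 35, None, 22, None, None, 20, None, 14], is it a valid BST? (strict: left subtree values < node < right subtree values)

Level-order array: [30, 10, 35, None, 22, None, None, 20, None, 14]
Validate using subtree bounds (lo, hi): at each node, require lo < value < hi,
then recurse left with hi=value and right with lo=value.
Preorder trace (stopping at first violation):
  at node 30 with bounds (-inf, +inf): OK
  at node 10 with bounds (-inf, 30): OK
  at node 22 with bounds (10, 30): OK
  at node 20 with bounds (10, 22): OK
  at node 14 with bounds (10, 20): OK
  at node 35 with bounds (30, +inf): OK
No violation found at any node.
Result: Valid BST


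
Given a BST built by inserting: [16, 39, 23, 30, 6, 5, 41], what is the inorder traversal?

Tree insertion order: [16, 39, 23, 30, 6, 5, 41]
Tree (level-order array): [16, 6, 39, 5, None, 23, 41, None, None, None, 30]
Inorder traversal: [5, 6, 16, 23, 30, 39, 41]


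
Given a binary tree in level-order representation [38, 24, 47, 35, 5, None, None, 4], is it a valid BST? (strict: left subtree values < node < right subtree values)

Level-order array: [38, 24, 47, 35, 5, None, None, 4]
Validate using subtree bounds (lo, hi): at each node, require lo < value < hi,
then recurse left with hi=value and right with lo=value.
Preorder trace (stopping at first violation):
  at node 38 with bounds (-inf, +inf): OK
  at node 24 with bounds (-inf, 38): OK
  at node 35 with bounds (-inf, 24): VIOLATION
Node 35 violates its bound: not (-inf < 35 < 24).
Result: Not a valid BST


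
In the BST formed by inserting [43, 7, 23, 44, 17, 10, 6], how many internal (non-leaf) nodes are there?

Tree built from: [43, 7, 23, 44, 17, 10, 6]
Tree (level-order array): [43, 7, 44, 6, 23, None, None, None, None, 17, None, 10]
Rule: An internal node has at least one child.
Per-node child counts:
  node 43: 2 child(ren)
  node 7: 2 child(ren)
  node 6: 0 child(ren)
  node 23: 1 child(ren)
  node 17: 1 child(ren)
  node 10: 0 child(ren)
  node 44: 0 child(ren)
Matching nodes: [43, 7, 23, 17]
Count of internal (non-leaf) nodes: 4


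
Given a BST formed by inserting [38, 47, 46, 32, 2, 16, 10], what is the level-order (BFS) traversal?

Tree insertion order: [38, 47, 46, 32, 2, 16, 10]
Tree (level-order array): [38, 32, 47, 2, None, 46, None, None, 16, None, None, 10]
BFS from the root, enqueuing left then right child of each popped node:
  queue [38] -> pop 38, enqueue [32, 47], visited so far: [38]
  queue [32, 47] -> pop 32, enqueue [2], visited so far: [38, 32]
  queue [47, 2] -> pop 47, enqueue [46], visited so far: [38, 32, 47]
  queue [2, 46] -> pop 2, enqueue [16], visited so far: [38, 32, 47, 2]
  queue [46, 16] -> pop 46, enqueue [none], visited so far: [38, 32, 47, 2, 46]
  queue [16] -> pop 16, enqueue [10], visited so far: [38, 32, 47, 2, 46, 16]
  queue [10] -> pop 10, enqueue [none], visited so far: [38, 32, 47, 2, 46, 16, 10]
Result: [38, 32, 47, 2, 46, 16, 10]


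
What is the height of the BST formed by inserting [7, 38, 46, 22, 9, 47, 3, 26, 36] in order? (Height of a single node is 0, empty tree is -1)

Insertion order: [7, 38, 46, 22, 9, 47, 3, 26, 36]
Tree (level-order array): [7, 3, 38, None, None, 22, 46, 9, 26, None, 47, None, None, None, 36]
Compute height bottom-up (empty subtree = -1):
  height(3) = 1 + max(-1, -1) = 0
  height(9) = 1 + max(-1, -1) = 0
  height(36) = 1 + max(-1, -1) = 0
  height(26) = 1 + max(-1, 0) = 1
  height(22) = 1 + max(0, 1) = 2
  height(47) = 1 + max(-1, -1) = 0
  height(46) = 1 + max(-1, 0) = 1
  height(38) = 1 + max(2, 1) = 3
  height(7) = 1 + max(0, 3) = 4
Height = 4


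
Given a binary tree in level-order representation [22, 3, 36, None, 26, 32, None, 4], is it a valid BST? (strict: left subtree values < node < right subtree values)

Level-order array: [22, 3, 36, None, 26, 32, None, 4]
Validate using subtree bounds (lo, hi): at each node, require lo < value < hi,
then recurse left with hi=value and right with lo=value.
Preorder trace (stopping at first violation):
  at node 22 with bounds (-inf, +inf): OK
  at node 3 with bounds (-inf, 22): OK
  at node 26 with bounds (3, 22): VIOLATION
Node 26 violates its bound: not (3 < 26 < 22).
Result: Not a valid BST


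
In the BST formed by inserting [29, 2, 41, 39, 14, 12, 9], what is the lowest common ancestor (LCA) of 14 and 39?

Tree insertion order: [29, 2, 41, 39, 14, 12, 9]
Tree (level-order array): [29, 2, 41, None, 14, 39, None, 12, None, None, None, 9]
In a BST, the LCA of p=14, q=39 is the first node v on the
root-to-leaf path with p <= v <= q (go left if both < v, right if both > v).
Walk from root:
  at 29: 14 <= 29 <= 39, this is the LCA
LCA = 29


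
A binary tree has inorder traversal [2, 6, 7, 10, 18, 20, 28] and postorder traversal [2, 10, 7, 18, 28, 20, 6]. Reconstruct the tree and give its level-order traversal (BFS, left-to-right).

Inorder:   [2, 6, 7, 10, 18, 20, 28]
Postorder: [2, 10, 7, 18, 28, 20, 6]
Algorithm: postorder visits root last, so walk postorder right-to-left;
each value is the root of the current inorder slice — split it at that
value, recurse on the right subtree first, then the left.
Recursive splits:
  root=6; inorder splits into left=[2], right=[7, 10, 18, 20, 28]
  root=20; inorder splits into left=[7, 10, 18], right=[28]
  root=28; inorder splits into left=[], right=[]
  root=18; inorder splits into left=[7, 10], right=[]
  root=7; inorder splits into left=[], right=[10]
  root=10; inorder splits into left=[], right=[]
  root=2; inorder splits into left=[], right=[]
Reconstructed level-order: [6, 2, 20, 18, 28, 7, 10]


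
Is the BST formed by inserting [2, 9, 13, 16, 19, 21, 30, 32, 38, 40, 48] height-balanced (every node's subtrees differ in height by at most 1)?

Tree (level-order array): [2, None, 9, None, 13, None, 16, None, 19, None, 21, None, 30, None, 32, None, 38, None, 40, None, 48]
Definition: a tree is height-balanced if, at every node, |h(left) - h(right)| <= 1 (empty subtree has height -1).
Bottom-up per-node check:
  node 48: h_left=-1, h_right=-1, diff=0 [OK], height=0
  node 40: h_left=-1, h_right=0, diff=1 [OK], height=1
  node 38: h_left=-1, h_right=1, diff=2 [FAIL (|-1-1|=2 > 1)], height=2
  node 32: h_left=-1, h_right=2, diff=3 [FAIL (|-1-2|=3 > 1)], height=3
  node 30: h_left=-1, h_right=3, diff=4 [FAIL (|-1-3|=4 > 1)], height=4
  node 21: h_left=-1, h_right=4, diff=5 [FAIL (|-1-4|=5 > 1)], height=5
  node 19: h_left=-1, h_right=5, diff=6 [FAIL (|-1-5|=6 > 1)], height=6
  node 16: h_left=-1, h_right=6, diff=7 [FAIL (|-1-6|=7 > 1)], height=7
  node 13: h_left=-1, h_right=7, diff=8 [FAIL (|-1-7|=8 > 1)], height=8
  node 9: h_left=-1, h_right=8, diff=9 [FAIL (|-1-8|=9 > 1)], height=9
  node 2: h_left=-1, h_right=9, diff=10 [FAIL (|-1-9|=10 > 1)], height=10
Node 38 violates the condition: |-1 - 1| = 2 > 1.
Result: Not balanced


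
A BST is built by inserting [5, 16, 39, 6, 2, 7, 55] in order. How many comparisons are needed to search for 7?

Search path for 7: 5 -> 16 -> 6 -> 7
Found: True
Comparisons: 4


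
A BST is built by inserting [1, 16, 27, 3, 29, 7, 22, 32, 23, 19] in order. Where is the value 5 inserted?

Starting tree (level order): [1, None, 16, 3, 27, None, 7, 22, 29, None, None, 19, 23, None, 32]
Insertion path: 1 -> 16 -> 3 -> 7
Result: insert 5 as left child of 7
Final tree (level order): [1, None, 16, 3, 27, None, 7, 22, 29, 5, None, 19, 23, None, 32]


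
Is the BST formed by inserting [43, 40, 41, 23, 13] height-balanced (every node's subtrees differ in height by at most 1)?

Tree (level-order array): [43, 40, None, 23, 41, 13]
Definition: a tree is height-balanced if, at every node, |h(left) - h(right)| <= 1 (empty subtree has height -1).
Bottom-up per-node check:
  node 13: h_left=-1, h_right=-1, diff=0 [OK], height=0
  node 23: h_left=0, h_right=-1, diff=1 [OK], height=1
  node 41: h_left=-1, h_right=-1, diff=0 [OK], height=0
  node 40: h_left=1, h_right=0, diff=1 [OK], height=2
  node 43: h_left=2, h_right=-1, diff=3 [FAIL (|2--1|=3 > 1)], height=3
Node 43 violates the condition: |2 - -1| = 3 > 1.
Result: Not balanced


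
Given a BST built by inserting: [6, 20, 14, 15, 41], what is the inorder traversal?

Tree insertion order: [6, 20, 14, 15, 41]
Tree (level-order array): [6, None, 20, 14, 41, None, 15]
Inorder traversal: [6, 14, 15, 20, 41]


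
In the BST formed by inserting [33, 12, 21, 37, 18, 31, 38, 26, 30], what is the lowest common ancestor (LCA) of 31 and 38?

Tree insertion order: [33, 12, 21, 37, 18, 31, 38, 26, 30]
Tree (level-order array): [33, 12, 37, None, 21, None, 38, 18, 31, None, None, None, None, 26, None, None, 30]
In a BST, the LCA of p=31, q=38 is the first node v on the
root-to-leaf path with p <= v <= q (go left if both < v, right if both > v).
Walk from root:
  at 33: 31 <= 33 <= 38, this is the LCA
LCA = 33


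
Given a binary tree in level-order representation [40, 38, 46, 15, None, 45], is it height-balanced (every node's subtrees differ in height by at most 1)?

Tree (level-order array): [40, 38, 46, 15, None, 45]
Definition: a tree is height-balanced if, at every node, |h(left) - h(right)| <= 1 (empty subtree has height -1).
Bottom-up per-node check:
  node 15: h_left=-1, h_right=-1, diff=0 [OK], height=0
  node 38: h_left=0, h_right=-1, diff=1 [OK], height=1
  node 45: h_left=-1, h_right=-1, diff=0 [OK], height=0
  node 46: h_left=0, h_right=-1, diff=1 [OK], height=1
  node 40: h_left=1, h_right=1, diff=0 [OK], height=2
All nodes satisfy the balance condition.
Result: Balanced


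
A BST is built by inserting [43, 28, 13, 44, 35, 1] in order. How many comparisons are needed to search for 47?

Search path for 47: 43 -> 44
Found: False
Comparisons: 2


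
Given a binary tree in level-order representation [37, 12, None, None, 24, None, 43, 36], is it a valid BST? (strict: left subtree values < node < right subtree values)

Level-order array: [37, 12, None, None, 24, None, 43, 36]
Validate using subtree bounds (lo, hi): at each node, require lo < value < hi,
then recurse left with hi=value and right with lo=value.
Preorder trace (stopping at first violation):
  at node 37 with bounds (-inf, +inf): OK
  at node 12 with bounds (-inf, 37): OK
  at node 24 with bounds (12, 37): OK
  at node 43 with bounds (24, 37): VIOLATION
Node 43 violates its bound: not (24 < 43 < 37).
Result: Not a valid BST


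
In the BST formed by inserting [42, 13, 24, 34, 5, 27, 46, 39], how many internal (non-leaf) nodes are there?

Tree built from: [42, 13, 24, 34, 5, 27, 46, 39]
Tree (level-order array): [42, 13, 46, 5, 24, None, None, None, None, None, 34, 27, 39]
Rule: An internal node has at least one child.
Per-node child counts:
  node 42: 2 child(ren)
  node 13: 2 child(ren)
  node 5: 0 child(ren)
  node 24: 1 child(ren)
  node 34: 2 child(ren)
  node 27: 0 child(ren)
  node 39: 0 child(ren)
  node 46: 0 child(ren)
Matching nodes: [42, 13, 24, 34]
Count of internal (non-leaf) nodes: 4


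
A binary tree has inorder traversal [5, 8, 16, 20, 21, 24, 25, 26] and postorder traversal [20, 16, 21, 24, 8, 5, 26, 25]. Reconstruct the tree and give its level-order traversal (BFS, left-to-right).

Inorder:   [5, 8, 16, 20, 21, 24, 25, 26]
Postorder: [20, 16, 21, 24, 8, 5, 26, 25]
Algorithm: postorder visits root last, so walk postorder right-to-left;
each value is the root of the current inorder slice — split it at that
value, recurse on the right subtree first, then the left.
Recursive splits:
  root=25; inorder splits into left=[5, 8, 16, 20, 21, 24], right=[26]
  root=26; inorder splits into left=[], right=[]
  root=5; inorder splits into left=[], right=[8, 16, 20, 21, 24]
  root=8; inorder splits into left=[], right=[16, 20, 21, 24]
  root=24; inorder splits into left=[16, 20, 21], right=[]
  root=21; inorder splits into left=[16, 20], right=[]
  root=16; inorder splits into left=[], right=[20]
  root=20; inorder splits into left=[], right=[]
Reconstructed level-order: [25, 5, 26, 8, 24, 21, 16, 20]
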